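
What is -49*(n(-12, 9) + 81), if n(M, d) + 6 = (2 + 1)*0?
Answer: -3675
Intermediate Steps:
n(M, d) = -6 (n(M, d) = -6 + (2 + 1)*0 = -6 + 3*0 = -6 + 0 = -6)
-49*(n(-12, 9) + 81) = -49*(-6 + 81) = -49*75 = -3675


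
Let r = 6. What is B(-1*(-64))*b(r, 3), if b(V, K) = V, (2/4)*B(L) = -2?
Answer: -24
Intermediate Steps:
B(L) = -4 (B(L) = 2*(-2) = -4)
B(-1*(-64))*b(r, 3) = -4*6 = -24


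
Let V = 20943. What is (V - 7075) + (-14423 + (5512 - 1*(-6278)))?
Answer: 11235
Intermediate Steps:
(V - 7075) + (-14423 + (5512 - 1*(-6278))) = (20943 - 7075) + (-14423 + (5512 - 1*(-6278))) = 13868 + (-14423 + (5512 + 6278)) = 13868 + (-14423 + 11790) = 13868 - 2633 = 11235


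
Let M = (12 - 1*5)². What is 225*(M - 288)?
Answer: -53775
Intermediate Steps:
M = 49 (M = (12 - 5)² = 7² = 49)
225*(M - 288) = 225*(49 - 288) = 225*(-239) = -53775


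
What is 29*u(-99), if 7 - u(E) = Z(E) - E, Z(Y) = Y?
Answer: 203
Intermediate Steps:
u(E) = 7 (u(E) = 7 - (E - E) = 7 - 1*0 = 7 + 0 = 7)
29*u(-99) = 29*7 = 203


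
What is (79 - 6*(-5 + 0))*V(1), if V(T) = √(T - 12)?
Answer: 109*I*√11 ≈ 361.51*I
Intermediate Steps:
V(T) = √(-12 + T)
(79 - 6*(-5 + 0))*V(1) = (79 - 6*(-5 + 0))*√(-12 + 1) = (79 - 6*(-5))*√(-11) = (79 + 30)*(I*√11) = 109*(I*√11) = 109*I*√11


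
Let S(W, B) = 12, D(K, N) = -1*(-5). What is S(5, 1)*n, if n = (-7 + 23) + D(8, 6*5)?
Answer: 252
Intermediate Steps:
D(K, N) = 5
n = 21 (n = (-7 + 23) + 5 = 16 + 5 = 21)
S(5, 1)*n = 12*21 = 252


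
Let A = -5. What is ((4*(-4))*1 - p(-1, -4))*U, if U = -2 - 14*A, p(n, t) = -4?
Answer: -816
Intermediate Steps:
U = 68 (U = -2 - 14*(-5) = -2 + 70 = 68)
((4*(-4))*1 - p(-1, -4))*U = ((4*(-4))*1 - 1*(-4))*68 = (-16*1 + 4)*68 = (-16 + 4)*68 = -12*68 = -816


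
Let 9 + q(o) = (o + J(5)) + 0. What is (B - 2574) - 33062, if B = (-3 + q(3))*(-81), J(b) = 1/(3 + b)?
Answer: -279337/8 ≈ -34917.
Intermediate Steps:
q(o) = -71/8 + o (q(o) = -9 + ((o + 1/(3 + 5)) + 0) = -9 + ((o + 1/8) + 0) = -9 + ((o + ⅛) + 0) = -9 + ((⅛ + o) + 0) = -9 + (⅛ + o) = -71/8 + o)
B = 5751/8 (B = (-3 + (-71/8 + 3))*(-81) = (-3 - 47/8)*(-81) = -71/8*(-81) = 5751/8 ≈ 718.88)
(B - 2574) - 33062 = (5751/8 - 2574) - 33062 = -14841/8 - 33062 = -279337/8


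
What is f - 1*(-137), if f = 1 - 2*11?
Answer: 116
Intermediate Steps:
f = -21 (f = 1 - 22 = -21)
f - 1*(-137) = -21 - 1*(-137) = -21 + 137 = 116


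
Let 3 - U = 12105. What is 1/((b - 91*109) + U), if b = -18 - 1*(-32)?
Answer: -1/22007 ≈ -4.5440e-5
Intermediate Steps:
b = 14 (b = -18 + 32 = 14)
U = -12102 (U = 3 - 1*12105 = 3 - 12105 = -12102)
1/((b - 91*109) + U) = 1/((14 - 91*109) - 12102) = 1/((14 - 9919) - 12102) = 1/(-9905 - 12102) = 1/(-22007) = -1/22007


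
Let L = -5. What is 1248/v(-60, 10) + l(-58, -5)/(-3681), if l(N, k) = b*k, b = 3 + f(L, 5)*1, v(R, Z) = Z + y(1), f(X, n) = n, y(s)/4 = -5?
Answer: -2296744/18405 ≈ -124.79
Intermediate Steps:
y(s) = -20 (y(s) = 4*(-5) = -20)
v(R, Z) = -20 + Z (v(R, Z) = Z - 20 = -20 + Z)
b = 8 (b = 3 + 5*1 = 3 + 5 = 8)
l(N, k) = 8*k
1248/v(-60, 10) + l(-58, -5)/(-3681) = 1248/(-20 + 10) + (8*(-5))/(-3681) = 1248/(-10) - 40*(-1/3681) = 1248*(-⅒) + 40/3681 = -624/5 + 40/3681 = -2296744/18405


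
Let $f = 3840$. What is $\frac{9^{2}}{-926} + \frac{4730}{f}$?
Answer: $\frac{203447}{177792} \approx 1.1443$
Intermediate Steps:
$\frac{9^{2}}{-926} + \frac{4730}{f} = \frac{9^{2}}{-926} + \frac{4730}{3840} = 81 \left(- \frac{1}{926}\right) + 4730 \cdot \frac{1}{3840} = - \frac{81}{926} + \frac{473}{384} = \frac{203447}{177792}$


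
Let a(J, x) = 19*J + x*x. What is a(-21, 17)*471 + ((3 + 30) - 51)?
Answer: -51828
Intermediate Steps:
a(J, x) = x**2 + 19*J (a(J, x) = 19*J + x**2 = x**2 + 19*J)
a(-21, 17)*471 + ((3 + 30) - 51) = (17**2 + 19*(-21))*471 + ((3 + 30) - 51) = (289 - 399)*471 + (33 - 51) = -110*471 - 18 = -51810 - 18 = -51828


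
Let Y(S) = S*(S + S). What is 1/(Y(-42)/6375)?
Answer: 2125/1176 ≈ 1.8070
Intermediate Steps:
Y(S) = 2*S² (Y(S) = S*(2*S) = 2*S²)
1/(Y(-42)/6375) = 1/((2*(-42)²)/6375) = 1/((2*1764)*(1/6375)) = 1/(3528*(1/6375)) = 1/(1176/2125) = 2125/1176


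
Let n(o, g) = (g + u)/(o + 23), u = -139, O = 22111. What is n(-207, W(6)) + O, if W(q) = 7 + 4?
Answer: 508569/23 ≈ 22112.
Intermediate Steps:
W(q) = 11
n(o, g) = (-139 + g)/(23 + o) (n(o, g) = (g - 139)/(o + 23) = (-139 + g)/(23 + o))
n(-207, W(6)) + O = (-139 + 11)/(23 - 207) + 22111 = -128/(-184) + 22111 = -1/184*(-128) + 22111 = 16/23 + 22111 = 508569/23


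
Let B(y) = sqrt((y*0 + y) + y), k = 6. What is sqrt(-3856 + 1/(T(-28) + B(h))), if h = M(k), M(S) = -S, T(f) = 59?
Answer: sqrt((-227503 - 7712*I*sqrt(3))/(59 + 2*I*sqrt(3))) ≈ 0.e-5 - 62.097*I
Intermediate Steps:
h = -6 (h = -1*6 = -6)
B(y) = sqrt(2)*sqrt(y) (B(y) = sqrt((0 + y) + y) = sqrt(y + y) = sqrt(2*y) = sqrt(2)*sqrt(y))
sqrt(-3856 + 1/(T(-28) + B(h))) = sqrt(-3856 + 1/(59 + sqrt(2)*sqrt(-6))) = sqrt(-3856 + 1/(59 + sqrt(2)*(I*sqrt(6)))) = sqrt(-3856 + 1/(59 + 2*I*sqrt(3)))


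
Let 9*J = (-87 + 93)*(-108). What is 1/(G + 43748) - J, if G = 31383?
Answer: 5409433/75131 ≈ 72.000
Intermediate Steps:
J = -72 (J = ((-87 + 93)*(-108))/9 = (6*(-108))/9 = (1/9)*(-648) = -72)
1/(G + 43748) - J = 1/(31383 + 43748) - 1*(-72) = 1/75131 + 72 = 5409433/75131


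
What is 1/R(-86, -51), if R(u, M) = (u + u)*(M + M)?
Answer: 1/17544 ≈ 5.7000e-5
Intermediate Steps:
R(u, M) = 4*M*u (R(u, M) = (2*u)*(2*M) = 4*M*u)
1/R(-86, -51) = 1/(4*(-51)*(-86)) = 1/17544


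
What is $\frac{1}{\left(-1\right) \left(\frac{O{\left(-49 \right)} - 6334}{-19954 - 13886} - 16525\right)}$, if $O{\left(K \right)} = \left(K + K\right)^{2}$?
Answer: $\frac{1128}{18640309} \approx 6.0514 \cdot 10^{-5}$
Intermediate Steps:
$O{\left(K \right)} = 4 K^{2}$ ($O{\left(K \right)} = \left(2 K\right)^{2} = 4 K^{2}$)
$\frac{1}{\left(-1\right) \left(\frac{O{\left(-49 \right)} - 6334}{-19954 - 13886} - 16525\right)} = \frac{1}{\left(-1\right) \left(\frac{4 \left(-49\right)^{2} - 6334}{-19954 - 13886} - 16525\right)} = \frac{1}{\left(-1\right) \left(\frac{4 \cdot 2401 - 6334}{-33840} - 16525\right)} = \frac{1}{\left(-1\right) \left(\left(9604 - 6334\right) \left(- \frac{1}{33840}\right) - 16525\right)} = \frac{1}{\left(-1\right) \left(3270 \left(- \frac{1}{33840}\right) - 16525\right)} = \frac{1}{\left(-1\right) \left(- \frac{109}{1128} - 16525\right)} = \frac{1}{\left(-1\right) \left(- \frac{18640309}{1128}\right)} = \frac{1}{\frac{18640309}{1128}} = \frac{1128}{18640309}$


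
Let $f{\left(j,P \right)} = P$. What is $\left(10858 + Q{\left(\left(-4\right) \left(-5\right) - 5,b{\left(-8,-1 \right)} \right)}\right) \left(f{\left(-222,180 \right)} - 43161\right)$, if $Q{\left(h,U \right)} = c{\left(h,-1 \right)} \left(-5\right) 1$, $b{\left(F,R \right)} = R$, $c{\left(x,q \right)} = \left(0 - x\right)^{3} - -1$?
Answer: $-1191777168$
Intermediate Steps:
$c{\left(x,q \right)} = 1 - x^{3}$ ($c{\left(x,q \right)} = \left(- x\right)^{3} + 1 = - x^{3} + 1 = 1 - x^{3}$)
$Q{\left(h,U \right)} = -5 + 5 h^{3}$ ($Q{\left(h,U \right)} = \left(1 - h^{3}\right) \left(-5\right) 1 = \left(-5 + 5 h^{3}\right) 1 = -5 + 5 h^{3}$)
$\left(10858 + Q{\left(\left(-4\right) \left(-5\right) - 5,b{\left(-8,-1 \right)} \right)}\right) \left(f{\left(-222,180 \right)} - 43161\right) = \left(10858 - \left(5 - 5 \left(\left(-4\right) \left(-5\right) - 5\right)^{3}\right)\right) \left(180 - 43161\right) = \left(10858 - \left(5 - 5 \left(20 - 5\right)^{3}\right)\right) \left(-42981\right) = \left(10858 - \left(5 - 5 \cdot 15^{3}\right)\right) \left(-42981\right) = \left(10858 + \left(-5 + 5 \cdot 3375\right)\right) \left(-42981\right) = \left(10858 + \left(-5 + 16875\right)\right) \left(-42981\right) = \left(10858 + 16870\right) \left(-42981\right) = 27728 \left(-42981\right) = -1191777168$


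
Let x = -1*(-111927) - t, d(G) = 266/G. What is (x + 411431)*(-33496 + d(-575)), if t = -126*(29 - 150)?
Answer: -9786473900192/575 ≈ -1.7020e+10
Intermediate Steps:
t = 15246 (t = -126*(-121) = 15246)
x = 96681 (x = -1*(-111927) - 1*15246 = 111927 - 15246 = 96681)
(x + 411431)*(-33496 + d(-575)) = (96681 + 411431)*(-33496 + 266/(-575)) = 508112*(-33496 + 266*(-1/575)) = 508112*(-33496 - 266/575) = 508112*(-19260466/575) = -9786473900192/575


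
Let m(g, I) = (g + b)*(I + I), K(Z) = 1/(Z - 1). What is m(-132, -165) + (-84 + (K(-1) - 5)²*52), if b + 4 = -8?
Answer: 49009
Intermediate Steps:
b = -12 (b = -4 - 8 = -12)
K(Z) = 1/(-1 + Z)
m(g, I) = 2*I*(-12 + g) (m(g, I) = (g - 12)*(I + I) = (-12 + g)*(2*I) = 2*I*(-12 + g))
m(-132, -165) + (-84 + (K(-1) - 5)²*52) = 2*(-165)*(-12 - 132) + (-84 + (1/(-1 - 1) - 5)²*52) = 2*(-165)*(-144) + (-84 + (1/(-2) - 5)²*52) = 47520 + (-84 + (-½ - 5)²*52) = 47520 + (-84 + (-11/2)²*52) = 47520 + (-84 + (121/4)*52) = 47520 + (-84 + 1573) = 47520 + 1489 = 49009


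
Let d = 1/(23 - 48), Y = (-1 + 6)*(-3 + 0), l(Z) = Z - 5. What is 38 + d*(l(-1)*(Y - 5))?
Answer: 166/5 ≈ 33.200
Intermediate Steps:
l(Z) = -5 + Z
Y = -15 (Y = 5*(-3) = -15)
d = -1/25 (d = 1/(-25) = -1/25 ≈ -0.040000)
38 + d*(l(-1)*(Y - 5)) = 38 - (-5 - 1)*(-15 - 5)/25 = 38 - (-6)*(-20)/25 = 38 - 1/25*120 = 38 - 24/5 = 166/5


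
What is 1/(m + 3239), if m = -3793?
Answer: -1/554 ≈ -0.0018051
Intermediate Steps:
1/(m + 3239) = 1/(-3793 + 3239) = 1/(-554) = -1/554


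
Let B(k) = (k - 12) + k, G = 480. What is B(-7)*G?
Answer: -12480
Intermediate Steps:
B(k) = -12 + 2*k (B(k) = (-12 + k) + k = -12 + 2*k)
B(-7)*G = (-12 + 2*(-7))*480 = (-12 - 14)*480 = -26*480 = -12480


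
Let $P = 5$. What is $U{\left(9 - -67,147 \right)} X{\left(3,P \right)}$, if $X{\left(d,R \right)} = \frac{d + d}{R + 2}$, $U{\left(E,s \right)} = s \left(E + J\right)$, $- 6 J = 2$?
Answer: $9534$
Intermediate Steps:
$J = - \frac{1}{3}$ ($J = \left(- \frac{1}{6}\right) 2 = - \frac{1}{3} \approx -0.33333$)
$U{\left(E,s \right)} = s \left(- \frac{1}{3} + E\right)$ ($U{\left(E,s \right)} = s \left(E - \frac{1}{3}\right) = s \left(- \frac{1}{3} + E\right)$)
$X{\left(d,R \right)} = \frac{2 d}{2 + R}$
$U{\left(9 - -67,147 \right)} X{\left(3,P \right)} = 147 \left(- \frac{1}{3} + \left(9 - -67\right)\right) 2 \cdot 3 \frac{1}{2 + 5} = 147 \left(- \frac{1}{3} + \left(9 + 67\right)\right) 2 \cdot 3 \cdot \frac{1}{7} = 147 \left(- \frac{1}{3} + 76\right) 2 \cdot 3 \cdot \frac{1}{7} = 147 \cdot \frac{227}{3} \cdot \frac{6}{7} = 11123 \cdot \frac{6}{7} = 9534$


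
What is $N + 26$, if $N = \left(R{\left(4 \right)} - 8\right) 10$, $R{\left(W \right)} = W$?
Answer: $-14$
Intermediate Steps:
$N = -40$ ($N = \left(4 - 8\right) 10 = \left(-4\right) 10 = -40$)
$N + 26 = -40 + 26 = -14$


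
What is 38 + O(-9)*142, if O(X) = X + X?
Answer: -2518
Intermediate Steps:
O(X) = 2*X
38 + O(-9)*142 = 38 + (2*(-9))*142 = 38 - 18*142 = 38 - 2556 = -2518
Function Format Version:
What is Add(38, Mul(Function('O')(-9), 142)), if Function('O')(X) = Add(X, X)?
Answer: -2518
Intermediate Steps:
Function('O')(X) = Mul(2, X)
Add(38, Mul(Function('O')(-9), 142)) = Add(38, Mul(Mul(2, -9), 142)) = Add(38, Mul(-18, 142)) = Add(38, -2556) = -2518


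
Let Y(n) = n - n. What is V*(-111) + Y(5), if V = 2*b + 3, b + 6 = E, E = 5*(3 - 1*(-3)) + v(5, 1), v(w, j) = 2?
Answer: -6105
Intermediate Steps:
Y(n) = 0
E = 32 (E = 5*(3 - 1*(-3)) + 2 = 5*(3 + 3) + 2 = 5*6 + 2 = 30 + 2 = 32)
b = 26 (b = -6 + 32 = 26)
V = 55 (V = 2*26 + 3 = 52 + 3 = 55)
V*(-111) + Y(5) = 55*(-111) + 0 = -6105 + 0 = -6105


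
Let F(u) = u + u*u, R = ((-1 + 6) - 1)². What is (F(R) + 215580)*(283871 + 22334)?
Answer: 66094961660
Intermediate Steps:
R = 16 (R = (5 - 1)² = 4² = 16)
F(u) = u + u²
(F(R) + 215580)*(283871 + 22334) = (16*(1 + 16) + 215580)*(283871 + 22334) = (16*17 + 215580)*306205 = (272 + 215580)*306205 = 215852*306205 = 66094961660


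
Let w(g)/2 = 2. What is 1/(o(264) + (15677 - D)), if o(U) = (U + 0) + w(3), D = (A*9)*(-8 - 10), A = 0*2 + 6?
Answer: 1/16917 ≈ 5.9112e-5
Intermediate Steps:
w(g) = 4 (w(g) = 2*2 = 4)
A = 6 (A = 0 + 6 = 6)
D = -972 (D = (6*9)*(-8 - 10) = 54*(-18) = -972)
o(U) = 4 + U (o(U) = (U + 0) + 4 = U + 4 = 4 + U)
1/(o(264) + (15677 - D)) = 1/((4 + 264) + (15677 - 1*(-972))) = 1/(268 + (15677 + 972)) = 1/(268 + 16649) = 1/16917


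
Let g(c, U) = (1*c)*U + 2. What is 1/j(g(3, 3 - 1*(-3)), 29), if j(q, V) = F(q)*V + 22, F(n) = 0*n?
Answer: 1/22 ≈ 0.045455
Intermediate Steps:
F(n) = 0
g(c, U) = 2 + U*c (g(c, U) = c*U + 2 = U*c + 2 = 2 + U*c)
j(q, V) = 22 (j(q, V) = 0*V + 22 = 0 + 22 = 22)
1/j(g(3, 3 - 1*(-3)), 29) = 1/22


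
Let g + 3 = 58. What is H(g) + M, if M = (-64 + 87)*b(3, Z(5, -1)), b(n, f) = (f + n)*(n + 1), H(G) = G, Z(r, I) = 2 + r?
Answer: 975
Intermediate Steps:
g = 55 (g = -3 + 58 = 55)
b(n, f) = (1 + n)*(f + n) (b(n, f) = (f + n)*(1 + n) = (1 + n)*(f + n))
M = 920 (M = (-64 + 87)*((2 + 5) + 3 + 3² + (2 + 5)*3) = 23*(7 + 3 + 9 + 7*3) = 23*(7 + 3 + 9 + 21) = 23*40 = 920)
H(g) + M = 55 + 920 = 975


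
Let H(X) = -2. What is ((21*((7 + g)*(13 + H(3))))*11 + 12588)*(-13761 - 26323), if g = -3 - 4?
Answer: -504577392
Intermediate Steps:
g = -7
((21*((7 + g)*(13 + H(3))))*11 + 12588)*(-13761 - 26323) = ((21*((7 - 7)*(13 - 2)))*11 + 12588)*(-13761 - 26323) = ((21*(0*11))*11 + 12588)*(-40084) = ((21*0)*11 + 12588)*(-40084) = (0*11 + 12588)*(-40084) = (0 + 12588)*(-40084) = 12588*(-40084) = -504577392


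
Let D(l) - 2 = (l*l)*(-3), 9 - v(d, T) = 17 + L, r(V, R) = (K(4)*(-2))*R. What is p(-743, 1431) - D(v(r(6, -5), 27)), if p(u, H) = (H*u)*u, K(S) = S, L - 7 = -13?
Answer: 789982129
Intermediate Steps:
L = -6 (L = 7 - 13 = -6)
p(u, H) = H*u**2
r(V, R) = -8*R (r(V, R) = (4*(-2))*R = -8*R)
v(d, T) = -2 (v(d, T) = 9 - (17 - 6) = 9 - 1*11 = 9 - 11 = -2)
D(l) = 2 - 3*l**2 (D(l) = 2 + (l*l)*(-3) = 2 + l**2*(-3) = 2 - 3*l**2)
p(-743, 1431) - D(v(r(6, -5), 27)) = 1431*(-743)**2 - (2 - 3*(-2)**2) = 1431*552049 - (2 - 3*4) = 789982119 - (2 - 12) = 789982119 - 1*(-10) = 789982119 + 10 = 789982129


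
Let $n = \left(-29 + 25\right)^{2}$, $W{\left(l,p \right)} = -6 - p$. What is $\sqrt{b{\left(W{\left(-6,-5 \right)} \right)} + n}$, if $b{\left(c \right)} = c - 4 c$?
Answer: $\sqrt{19} \approx 4.3589$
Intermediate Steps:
$n = 16$ ($n = \left(-4\right)^{2} = 16$)
$b{\left(c \right)} = - 3 c$
$\sqrt{b{\left(W{\left(-6,-5 \right)} \right)} + n} = \sqrt{- 3 \left(-6 - -5\right) + 16} = \sqrt{- 3 \left(-6 + 5\right) + 16} = \sqrt{\left(-3\right) \left(-1\right) + 16} = \sqrt{3 + 16} = \sqrt{19}$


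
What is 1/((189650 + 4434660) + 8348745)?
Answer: 1/12973055 ≈ 7.7083e-8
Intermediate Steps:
1/((189650 + 4434660) + 8348745) = 1/(4624310 + 8348745) = 1/12973055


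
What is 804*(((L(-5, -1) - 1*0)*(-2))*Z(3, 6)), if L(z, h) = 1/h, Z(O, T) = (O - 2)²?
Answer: 1608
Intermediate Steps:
Z(O, T) = (-2 + O)²
804*(((L(-5, -1) - 1*0)*(-2))*Z(3, 6)) = 804*(((1/(-1) - 1*0)*(-2))*(-2 + 3)²) = 804*(((-1 + 0)*(-2))*1²) = 804*(-1*(-2)*1) = 804*(2*1) = 804*2 = 1608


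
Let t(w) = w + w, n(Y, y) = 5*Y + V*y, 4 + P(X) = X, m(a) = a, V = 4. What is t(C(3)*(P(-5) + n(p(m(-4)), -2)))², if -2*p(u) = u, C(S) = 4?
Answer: 3136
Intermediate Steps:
p(u) = -u/2
P(X) = -4 + X
n(Y, y) = 4*y + 5*Y (n(Y, y) = 5*Y + 4*y = 4*y + 5*Y)
t(w) = 2*w
t(C(3)*(P(-5) + n(p(m(-4)), -2)))² = (2*(4*((-4 - 5) + (4*(-2) + 5*(-½*(-4))))))² = (2*(4*(-9 + (-8 + 5*2))))² = (2*(4*(-9 + (-8 + 10))))² = (2*(4*(-9 + 2)))² = (2*(4*(-7)))² = (2*(-28))² = (-56)² = 3136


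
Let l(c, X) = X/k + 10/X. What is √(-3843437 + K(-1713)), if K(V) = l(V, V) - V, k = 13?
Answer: I*√1905208400612595/22269 ≈ 1960.1*I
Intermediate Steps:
l(c, X) = 10/X + X/13 (l(c, X) = X/13 + 10/X = 10/X + X/13)
K(V) = 10/V - 12*V/13 (K(V) = (10/V + V/13) - V = 10/V - 12*V/13)
√(-3843437 + K(-1713)) = √(-3843437 + (10/(-1713) - 12/13*(-1713))) = √(-3843437 + (10*(-1/1713) + 20556/13)) = √(-3843437 + (-10/1713 + 20556/13)) = √(-3843437 + 35212298/22269) = √(-85554286255/22269) = I*√1905208400612595/22269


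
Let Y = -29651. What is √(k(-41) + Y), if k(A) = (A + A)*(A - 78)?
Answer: I*√19893 ≈ 141.04*I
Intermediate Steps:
k(A) = 2*A*(-78 + A) (k(A) = (2*A)*(-78 + A) = 2*A*(-78 + A))
√(k(-41) + Y) = √(2*(-41)*(-78 - 41) - 29651) = √(2*(-41)*(-119) - 29651) = √(9758 - 29651) = √(-19893) = I*√19893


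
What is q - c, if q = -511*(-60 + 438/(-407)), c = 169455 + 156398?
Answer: -119919733/407 ≈ -2.9464e+5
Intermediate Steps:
c = 325853
q = 12702438/407 (q = -511*(-60 + 438*(-1/407)) = -511*(-60 - 438/407) = -511*(-24858/407) = 12702438/407 ≈ 31210.)
q - c = 12702438/407 - 1*325853 = 12702438/407 - 325853 = -119919733/407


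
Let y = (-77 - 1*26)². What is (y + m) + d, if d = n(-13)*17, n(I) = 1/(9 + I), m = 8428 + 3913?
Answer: 91783/4 ≈ 22946.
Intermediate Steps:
m = 12341
y = 10609 (y = (-77 - 26)² = (-103)² = 10609)
d = -17/4 (d = 17/(9 - 13) = 17/(-4) = -¼*17 = -17/4 ≈ -4.2500)
(y + m) + d = (10609 + 12341) - 17/4 = 22950 - 17/4 = 91783/4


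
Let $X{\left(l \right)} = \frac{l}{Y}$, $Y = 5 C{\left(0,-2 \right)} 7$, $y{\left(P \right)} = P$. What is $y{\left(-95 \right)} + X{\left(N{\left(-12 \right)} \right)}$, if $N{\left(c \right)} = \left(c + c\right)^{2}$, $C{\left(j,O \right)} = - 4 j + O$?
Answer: $- \frac{3613}{35} \approx -103.23$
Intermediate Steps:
$C{\left(j,O \right)} = O - 4 j$
$Y = -70$ ($Y = 5 \left(-2 - 0\right) 7 = 5 \left(-2 + 0\right) 7 = 5 \left(-2\right) 7 = \left(-10\right) 7 = -70$)
$N{\left(c \right)} = 4 c^{2}$ ($N{\left(c \right)} = \left(2 c\right)^{2} = 4 c^{2}$)
$X{\left(l \right)} = - \frac{l}{70}$ ($X{\left(l \right)} = \frac{l}{-70} = l \left(- \frac{1}{70}\right) = - \frac{l}{70}$)
$y{\left(-95 \right)} + X{\left(N{\left(-12 \right)} \right)} = -95 - \frac{4 \left(-12\right)^{2}}{70} = -95 - \frac{4 \cdot 144}{70} = -95 - \frac{288}{35} = - \frac{3613}{35}$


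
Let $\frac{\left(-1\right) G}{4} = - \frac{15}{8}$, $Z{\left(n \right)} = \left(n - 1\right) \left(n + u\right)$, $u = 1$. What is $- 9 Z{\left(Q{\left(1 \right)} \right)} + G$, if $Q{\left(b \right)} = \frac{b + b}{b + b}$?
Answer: $\frac{15}{2} \approx 7.5$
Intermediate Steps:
$Q{\left(b \right)} = 1$ ($Q{\left(b \right)} = \frac{2 b}{2 b} = 2 b \frac{1}{2 b} = 1$)
$Z{\left(n \right)} = \left(1 + n\right) \left(-1 + n\right)$ ($Z{\left(n \right)} = \left(n - 1\right) \left(n + 1\right) = \left(-1 + n\right) \left(1 + n\right) = \left(1 + n\right) \left(-1 + n\right)$)
$G = \frac{15}{2}$ ($G = - 4 \left(- \frac{15}{8}\right) = - 4 \left(\left(-15\right) \frac{1}{8}\right) = \left(-4\right) \left(- \frac{15}{8}\right) = \frac{15}{2} \approx 7.5$)
$- 9 Z{\left(Q{\left(1 \right)} \right)} + G = - 9 \left(-1 + 1^{2}\right) + \frac{15}{2} = - 9 \left(-1 + 1\right) + \frac{15}{2} = \left(-9\right) 0 + \frac{15}{2} = 0 + \frac{15}{2} = \frac{15}{2}$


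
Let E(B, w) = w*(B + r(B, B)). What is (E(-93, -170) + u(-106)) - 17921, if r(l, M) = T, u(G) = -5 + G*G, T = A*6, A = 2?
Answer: 7080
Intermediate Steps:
T = 12 (T = 2*6 = 12)
u(G) = -5 + G²
r(l, M) = 12
E(B, w) = w*(12 + B) (E(B, w) = w*(B + 12) = w*(12 + B))
(E(-93, -170) + u(-106)) - 17921 = (-170*(12 - 93) + (-5 + (-106)²)) - 17921 = (-170*(-81) + (-5 + 11236)) - 17921 = (13770 + 11231) - 17921 = 25001 - 17921 = 7080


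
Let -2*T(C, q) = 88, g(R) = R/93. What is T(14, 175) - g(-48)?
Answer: -1348/31 ≈ -43.484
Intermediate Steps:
g(R) = R/93 (g(R) = R*(1/93) = R/93)
T(C, q) = -44 (T(C, q) = -½*88 = -44)
T(14, 175) - g(-48) = -44 - (-48)/93 = -44 - 1*(-16/31) = -44 + 16/31 = -1348/31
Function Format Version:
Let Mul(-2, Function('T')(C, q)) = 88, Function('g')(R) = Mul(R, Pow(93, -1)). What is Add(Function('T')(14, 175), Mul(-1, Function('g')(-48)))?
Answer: Rational(-1348, 31) ≈ -43.484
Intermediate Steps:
Function('g')(R) = Mul(Rational(1, 93), R) (Function('g')(R) = Mul(R, Rational(1, 93)) = Mul(Rational(1, 93), R))
Function('T')(C, q) = -44 (Function('T')(C, q) = Mul(Rational(-1, 2), 88) = -44)
Add(Function('T')(14, 175), Mul(-1, Function('g')(-48))) = Add(-44, Mul(-1, Mul(Rational(1, 93), -48))) = Add(-44, Mul(-1, Rational(-16, 31))) = Add(-44, Rational(16, 31)) = Rational(-1348, 31)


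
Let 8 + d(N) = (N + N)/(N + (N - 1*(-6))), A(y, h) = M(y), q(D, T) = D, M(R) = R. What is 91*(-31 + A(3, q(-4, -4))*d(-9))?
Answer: -9191/2 ≈ -4595.5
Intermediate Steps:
A(y, h) = y
d(N) = -8 + 2*N/(6 + 2*N) (d(N) = -8 + (N + N)/(N + (N - 1*(-6))) = -8 + (2*N)/(N + (N + 6)) = -8 + (2*N)/(N + (6 + N)) = -8 + (2*N)/(6 + 2*N) = -8 + 2*N/(6 + 2*N))
91*(-31 + A(3, q(-4, -4))*d(-9)) = 91*(-31 + 3*((-24 - 7*(-9))/(3 - 9))) = 91*(-31 + 3*((-24 + 63)/(-6))) = 91*(-31 + 3*(-⅙*39)) = 91*(-31 + 3*(-13/2)) = 91*(-31 - 39/2) = 91*(-101/2) = -9191/2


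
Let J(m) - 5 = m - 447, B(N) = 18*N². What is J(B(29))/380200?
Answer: 1837/47525 ≈ 0.038653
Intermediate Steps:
J(m) = -442 + m (J(m) = 5 + (m - 447) = 5 + (-447 + m) = -442 + m)
J(B(29))/380200 = (-442 + 18*29²)/380200 = (-442 + 18*841)*(1/380200) = (-442 + 15138)*(1/380200) = 14696*(1/380200) = 1837/47525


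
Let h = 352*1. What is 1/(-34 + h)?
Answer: 1/318 ≈ 0.0031447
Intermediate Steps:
h = 352
1/(-34 + h) = 1/(-34 + 352) = 1/318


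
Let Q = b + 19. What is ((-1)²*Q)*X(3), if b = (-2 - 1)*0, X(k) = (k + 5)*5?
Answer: 760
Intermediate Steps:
X(k) = 25 + 5*k (X(k) = (5 + k)*5 = 25 + 5*k)
b = 0 (b = -3*0 = 0)
Q = 19 (Q = 0 + 19 = 19)
((-1)²*Q)*X(3) = ((-1)²*19)*(25 + 5*3) = (1*19)*(25 + 15) = 19*40 = 760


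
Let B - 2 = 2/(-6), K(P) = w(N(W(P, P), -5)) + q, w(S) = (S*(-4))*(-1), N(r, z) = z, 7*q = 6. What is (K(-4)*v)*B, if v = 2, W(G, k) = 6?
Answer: -1340/21 ≈ -63.810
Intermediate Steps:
q = 6/7 (q = (⅐)*6 = 6/7 ≈ 0.85714)
w(S) = 4*S (w(S) = -4*S*(-1) = 4*S)
K(P) = -134/7 (K(P) = 4*(-5) + 6/7 = -20 + 6/7 = -134/7)
B = 5/3 (B = 2 + 2/(-6) = 2 + 2*(-⅙) = 2 - ⅓ = 5/3 ≈ 1.6667)
(K(-4)*v)*B = -134/7*2*(5/3) = -268/7*5/3 = -1340/21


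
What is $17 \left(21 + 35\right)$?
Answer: $952$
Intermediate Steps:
$17 \left(21 + 35\right) = 17 \cdot 56 = 952$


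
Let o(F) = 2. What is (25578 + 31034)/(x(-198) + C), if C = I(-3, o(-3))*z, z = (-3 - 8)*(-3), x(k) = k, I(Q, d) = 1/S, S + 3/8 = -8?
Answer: -1896502/6765 ≈ -280.34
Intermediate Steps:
S = -67/8 (S = -3/8 - 8 = -67/8 ≈ -8.3750)
I(Q, d) = -8/67 (I(Q, d) = 1/(-67/8) = -8/67)
z = 33 (z = -11*(-3) = 33)
C = -264/67 (C = -8/67*33 = -264/67 ≈ -3.9403)
(25578 + 31034)/(x(-198) + C) = (25578 + 31034)/(-198 - 264/67) = 56612/(-13530/67) = 56612*(-67/13530) = -1896502/6765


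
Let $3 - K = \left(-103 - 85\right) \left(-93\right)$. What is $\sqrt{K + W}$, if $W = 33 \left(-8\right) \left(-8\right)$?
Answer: $i \sqrt{15369} \approx 123.97 i$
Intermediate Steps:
$K = -17481$ ($K = 3 - \left(-103 - 85\right) \left(-93\right) = 3 - \left(-188\right) \left(-93\right) = 3 - 17484 = -17481$)
$W = 2112$ ($W = \left(-264\right) \left(-8\right) = 2112$)
$\sqrt{K + W} = \sqrt{-17481 + 2112} = \sqrt{-15369} = i \sqrt{15369}$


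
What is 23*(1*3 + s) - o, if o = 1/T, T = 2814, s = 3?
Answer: 388331/2814 ≈ 138.00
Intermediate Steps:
o = 1/2814 ≈ 0.00035537
23*(1*3 + s) - o = 23*(1*3 + 3) - 1*1/2814 = 23*(3 + 3) - 1/2814 = 23*6 - 1/2814 = 138 - 1/2814 = 388331/2814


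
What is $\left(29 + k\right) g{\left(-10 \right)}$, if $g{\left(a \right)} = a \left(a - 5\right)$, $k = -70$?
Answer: $-6150$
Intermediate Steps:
$g{\left(a \right)} = a \left(-5 + a\right)$
$\left(29 + k\right) g{\left(-10 \right)} = \left(29 - 70\right) \left(- 10 \left(-5 - 10\right)\right) = - 41 \left(\left(-10\right) \left(-15\right)\right) = \left(-41\right) 150 = -6150$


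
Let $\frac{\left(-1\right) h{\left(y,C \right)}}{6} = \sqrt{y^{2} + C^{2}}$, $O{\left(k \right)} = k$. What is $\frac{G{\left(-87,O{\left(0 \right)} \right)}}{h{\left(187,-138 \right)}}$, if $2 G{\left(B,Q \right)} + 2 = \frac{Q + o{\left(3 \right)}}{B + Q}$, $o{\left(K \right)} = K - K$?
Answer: $\frac{\sqrt{54013}}{324078} \approx 0.00071713$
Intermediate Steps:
$o{\left(K \right)} = 0$
$h{\left(y,C \right)} = - 6 \sqrt{C^{2} + y^{2}}$ ($h{\left(y,C \right)} = - 6 \sqrt{y^{2} + C^{2}} = - 6 \sqrt{C^{2} + y^{2}}$)
$G{\left(B,Q \right)} = -1 + \frac{Q}{2 \left(B + Q\right)}$ ($G{\left(B,Q \right)} = -1 + \frac{\left(Q + 0\right) \frac{1}{B + Q}}{2} = -1 + \frac{Q \frac{1}{B + Q}}{2} = -1 + \frac{Q}{2 \left(B + Q\right)}$)
$\frac{G{\left(-87,O{\left(0 \right)} \right)}}{h{\left(187,-138 \right)}} = \frac{\frac{1}{-87 + 0} \left(\left(-1\right) \left(-87\right) - 0\right)}{\left(-6\right) \sqrt{\left(-138\right)^{2} + 187^{2}}} = \frac{\frac{1}{-87} \left(87 + 0\right)}{\left(-6\right) \sqrt{19044 + 34969}} = \frac{\left(- \frac{1}{87}\right) 87}{\left(-6\right) \sqrt{54013}} = - \frac{\left(-1\right) \sqrt{54013}}{324078} = \frac{\sqrt{54013}}{324078}$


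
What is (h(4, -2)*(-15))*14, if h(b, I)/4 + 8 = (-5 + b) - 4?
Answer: 10920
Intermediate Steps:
h(b, I) = -68 + 4*b (h(b, I) = -32 + 4*((-5 + b) - 4) = -32 + 4*(-9 + b) = -32 + (-36 + 4*b) = -68 + 4*b)
(h(4, -2)*(-15))*14 = ((-68 + 4*4)*(-15))*14 = ((-68 + 16)*(-15))*14 = -52*(-15)*14 = 780*14 = 10920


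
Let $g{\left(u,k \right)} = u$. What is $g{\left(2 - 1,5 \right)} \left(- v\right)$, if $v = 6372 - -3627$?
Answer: $-9999$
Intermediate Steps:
$v = 9999$ ($v = 6372 + 3627 = 9999$)
$g{\left(2 - 1,5 \right)} \left(- v\right) = \left(2 - 1\right) \left(\left(-1\right) 9999\right) = 1 \left(-9999\right) = -9999$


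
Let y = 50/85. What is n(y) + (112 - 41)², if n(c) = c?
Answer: 85707/17 ≈ 5041.6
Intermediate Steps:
y = 10/17 (y = 50*(1/85) = 10/17 ≈ 0.58823)
n(y) + (112 - 41)² = 10/17 + (112 - 41)² = 10/17 + 71² = 10/17 + 5041 = 85707/17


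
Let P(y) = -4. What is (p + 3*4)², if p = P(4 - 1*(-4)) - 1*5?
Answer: 9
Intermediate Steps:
p = -9 (p = -4 - 1*5 = -4 - 5 = -9)
(p + 3*4)² = (-9 + 3*4)² = (-9 + 12)² = 3² = 9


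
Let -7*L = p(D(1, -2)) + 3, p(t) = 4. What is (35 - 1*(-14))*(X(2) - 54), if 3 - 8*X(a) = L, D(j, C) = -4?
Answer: -5243/2 ≈ -2621.5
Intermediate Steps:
L = -1 (L = -(4 + 3)/7 = -⅐*7 = -1)
X(a) = ½ (X(a) = 3/8 - ⅛*(-1) = 3/8 + ⅛ = ½)
(35 - 1*(-14))*(X(2) - 54) = (35 - 1*(-14))*(½ - 54) = (35 + 14)*(-107/2) = 49*(-107/2) = -5243/2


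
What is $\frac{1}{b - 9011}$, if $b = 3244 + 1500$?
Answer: $- \frac{1}{4267} \approx -0.00023436$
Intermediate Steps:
$b = 4744$
$\frac{1}{b - 9011} = \frac{1}{4744 - 9011} = \frac{1}{-4267} = - \frac{1}{4267}$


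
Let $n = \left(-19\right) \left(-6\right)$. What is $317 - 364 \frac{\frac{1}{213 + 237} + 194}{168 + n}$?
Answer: $\frac{2112434}{31725} \approx 66.586$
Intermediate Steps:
$n = 114$
$317 - 364 \frac{\frac{1}{213 + 237} + 194}{168 + n} = 317 - 364 \frac{\frac{1}{213 + 237} + 194}{168 + 114} = 317 - 364 \frac{\frac{1}{450} + 194}{282} = 317 - 364 \left(\frac{1}{450} + 194\right) \frac{1}{282} = 317 - 364 \cdot \frac{87301}{450} \cdot \frac{1}{282} = 317 - \frac{7944391}{31725} = \frac{2112434}{31725}$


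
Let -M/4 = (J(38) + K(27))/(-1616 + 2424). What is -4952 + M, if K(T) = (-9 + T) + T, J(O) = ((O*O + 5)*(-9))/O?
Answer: -38000221/7676 ≈ -4950.5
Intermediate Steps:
J(O) = (-45 - 9*O²)/O (J(O) = ((O² + 5)*(-9))/O = ((5 + O²)*(-9))/O = (-45 - 9*O²)/O)
K(T) = -9 + 2*T
M = 11331/7676 (M = -4*((-45/38 - 9*38) + (-9 + 2*27))/(-1616 + 2424) = -4*((-45*1/38 - 342) + (-9 + 54))/808 = -4*((-45/38 - 342) + 45)/808 = -4*(-13041/38 + 45)/808 = -(-22662)/(19*808) = -4*(-11331/30704) = 11331/7676 ≈ 1.4762)
-4952 + M = -4952 + 11331/7676 = -38000221/7676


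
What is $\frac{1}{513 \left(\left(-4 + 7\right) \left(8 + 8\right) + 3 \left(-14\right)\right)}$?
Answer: $\frac{1}{3078} \approx 0.00032489$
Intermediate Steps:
$\frac{1}{513 \left(\left(-4 + 7\right) \left(8 + 8\right) + 3 \left(-14\right)\right)} = \frac{1}{513 \left(3 \cdot 16 - 42\right)} = \frac{1}{513 \left(48 - 42\right)} = \frac{1}{513 \cdot 6} = \frac{1}{513} \cdot \frac{1}{6} = \frac{1}{3078}$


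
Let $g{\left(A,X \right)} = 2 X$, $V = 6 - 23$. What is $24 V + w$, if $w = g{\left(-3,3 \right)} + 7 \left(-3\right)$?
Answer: $-423$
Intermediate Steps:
$V = -17$ ($V = 6 - 23 = -17$)
$w = -15$ ($w = 2 \cdot 3 + 7 \left(-3\right) = 6 - 21 = -15$)
$24 V + w = 24 \left(-17\right) - 15 = -408 - 15 = -423$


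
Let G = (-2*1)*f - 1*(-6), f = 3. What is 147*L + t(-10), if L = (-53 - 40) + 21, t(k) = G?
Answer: -10584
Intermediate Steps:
G = 0 (G = -2*1*3 - 1*(-6) = -2*3 + 6 = -6 + 6 = 0)
t(k) = 0
L = -72 (L = -93 + 21 = -72)
147*L + t(-10) = 147*(-72) + 0 = -10584 + 0 = -10584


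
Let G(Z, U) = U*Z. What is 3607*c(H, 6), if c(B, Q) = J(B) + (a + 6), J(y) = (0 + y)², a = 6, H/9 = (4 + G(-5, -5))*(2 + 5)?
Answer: 12039953187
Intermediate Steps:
H = 1827 (H = 9*((4 - 5*(-5))*(2 + 5)) = 9*((4 + 25)*7) = 9*(29*7) = 9*203 = 1827)
J(y) = y²
c(B, Q) = 12 + B² (c(B, Q) = B² + (6 + 6) = B² + 12 = 12 + B²)
3607*c(H, 6) = 3607*(12 + 1827²) = 3607*(12 + 3337929) = 3607*3337941 = 12039953187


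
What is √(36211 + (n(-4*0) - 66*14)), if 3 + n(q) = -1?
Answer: √35283 ≈ 187.84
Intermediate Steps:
n(q) = -4 (n(q) = -3 - 1 = -4)
√(36211 + (n(-4*0) - 66*14)) = √(36211 + (-4 - 66*14)) = √(36211 + (-4 - 924)) = √(36211 - 928) = √35283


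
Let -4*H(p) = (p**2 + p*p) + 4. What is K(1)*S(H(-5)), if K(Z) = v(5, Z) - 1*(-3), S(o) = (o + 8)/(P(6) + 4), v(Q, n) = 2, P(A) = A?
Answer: -11/4 ≈ -2.7500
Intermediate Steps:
H(p) = -1 - p**2/2 (H(p) = -((p**2 + p*p) + 4)/4 = -((p**2 + p**2) + 4)/4 = -(2*p**2 + 4)/4 = -(4 + 2*p**2)/4 = -1 - p**2/2)
S(o) = 4/5 + o/10 (S(o) = (o + 8)/(6 + 4) = (8 + o)/10 = (8 + o)*(1/10) = 4/5 + o/10)
K(Z) = 5 (K(Z) = 2 - 1*(-3) = 2 + 3 = 5)
K(1)*S(H(-5)) = 5*(4/5 + (-1 - 1/2*(-5)**2)/10) = 5*(4/5 + (-1 - 1/2*25)/10) = 5*(4/5 + (-1 - 25/2)/10) = 5*(4/5 + (1/10)*(-27/2)) = 5*(4/5 - 27/20) = 5*(-11/20) = -11/4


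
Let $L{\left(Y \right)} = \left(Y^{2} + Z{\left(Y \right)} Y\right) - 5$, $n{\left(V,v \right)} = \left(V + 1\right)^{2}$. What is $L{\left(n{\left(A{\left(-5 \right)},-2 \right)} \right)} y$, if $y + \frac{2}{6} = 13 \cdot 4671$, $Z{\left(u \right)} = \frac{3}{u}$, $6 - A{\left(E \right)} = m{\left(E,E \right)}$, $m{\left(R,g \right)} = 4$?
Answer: $\frac{14391272}{3} \approx 4.7971 \cdot 10^{6}$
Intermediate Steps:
$A{\left(E \right)} = 2$ ($A{\left(E \right)} = 6 - 4 = 2$)
$n{\left(V,v \right)} = \left(1 + V\right)^{2}$
$L{\left(Y \right)} = -2 + Y^{2}$ ($L{\left(Y \right)} = \left(Y^{2} + \frac{3}{Y} Y\right) - 5 = \left(Y^{2} + 3\right) - 5 = \left(3 + Y^{2}\right) - 5 = -2 + Y^{2}$)
$y = \frac{182168}{3}$ ($y = - \frac{1}{3} + 13 \cdot 4671 = - \frac{1}{3} + 60723 = \frac{182168}{3} \approx 60723.0$)
$L{\left(n{\left(A{\left(-5 \right)},-2 \right)} \right)} y = \left(-2 + \left(\left(1 + 2\right)^{2}\right)^{2}\right) \frac{182168}{3} = \left(-2 + \left(3^{2}\right)^{2}\right) \frac{182168}{3} = \left(-2 + 9^{2}\right) \frac{182168}{3} = \left(-2 + 81\right) \frac{182168}{3} = 79 \cdot \frac{182168}{3} = \frac{14391272}{3}$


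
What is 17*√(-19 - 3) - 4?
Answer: -4 + 17*I*√22 ≈ -4.0 + 79.737*I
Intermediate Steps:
17*√(-19 - 3) - 4 = 17*√(-22) - 4 = 17*(I*√22) - 4 = 17*I*√22 - 4 = -4 + 17*I*√22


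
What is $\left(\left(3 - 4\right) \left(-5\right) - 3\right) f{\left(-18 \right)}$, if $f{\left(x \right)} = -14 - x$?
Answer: $8$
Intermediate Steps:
$\left(\left(3 - 4\right) \left(-5\right) - 3\right) f{\left(-18 \right)} = \left(\left(3 - 4\right) \left(-5\right) - 3\right) \left(-14 - -18\right) = \left(\left(-1\right) \left(-5\right) - 3\right) \left(-14 + 18\right) = \left(5 - 3\right) 4 = 2 \cdot 4 = 8$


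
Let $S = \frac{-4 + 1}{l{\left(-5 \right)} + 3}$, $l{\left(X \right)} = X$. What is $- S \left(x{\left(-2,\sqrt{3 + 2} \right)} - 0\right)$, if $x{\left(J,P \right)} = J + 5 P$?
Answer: $3 - \frac{15 \sqrt{5}}{2} \approx -13.771$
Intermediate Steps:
$S = \frac{3}{2}$ ($S = \frac{-4 + 1}{-5 + 3} = - \frac{3}{-2} = \left(-3\right) \left(- \frac{1}{2}\right) = \frac{3}{2} \approx 1.5$)
$- S \left(x{\left(-2,\sqrt{3 + 2} \right)} - 0\right) = \left(-1\right) \frac{3}{2} \left(\left(-2 + 5 \sqrt{3 + 2}\right) - 0\right) = - \frac{3 \left(\left(-2 + 5 \sqrt{5}\right) + 0\right)}{2} = - \frac{3 \left(-2 + 5 \sqrt{5}\right)}{2} = 3 - \frac{15 \sqrt{5}}{2}$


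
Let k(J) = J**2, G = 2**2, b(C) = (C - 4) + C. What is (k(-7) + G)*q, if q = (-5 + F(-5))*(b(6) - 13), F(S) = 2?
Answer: 795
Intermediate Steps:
b(C) = -4 + 2*C (b(C) = (-4 + C) + C = -4 + 2*C)
q = 15 (q = (-5 + 2)*((-4 + 2*6) - 13) = -3*((-4 + 12) - 13) = -3*(8 - 13) = -3*(-5) = 15)
G = 4
(k(-7) + G)*q = ((-7)**2 + 4)*15 = (49 + 4)*15 = 53*15 = 795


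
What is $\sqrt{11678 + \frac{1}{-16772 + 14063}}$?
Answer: $\frac{\sqrt{9522346001}}{903} \approx 108.06$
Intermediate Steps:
$\sqrt{11678 + \frac{1}{-16772 + 14063}} = \sqrt{11678 + \frac{1}{-2709}} = \sqrt{11678 - \frac{1}{2709}} = \sqrt{\frac{31635701}{2709}} = \frac{\sqrt{9522346001}}{903}$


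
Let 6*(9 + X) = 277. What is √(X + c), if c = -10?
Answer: √978/6 ≈ 5.2122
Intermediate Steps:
X = 223/6 (X = -9 + (⅙)*277 = -9 + 277/6 = 223/6 ≈ 37.167)
√(X + c) = √(223/6 - 10) = √(163/6) = √978/6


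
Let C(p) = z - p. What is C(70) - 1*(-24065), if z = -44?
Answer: 23951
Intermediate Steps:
C(p) = -44 - p
C(70) - 1*(-24065) = (-44 - 1*70) - 1*(-24065) = (-44 - 70) + 24065 = -114 + 24065 = 23951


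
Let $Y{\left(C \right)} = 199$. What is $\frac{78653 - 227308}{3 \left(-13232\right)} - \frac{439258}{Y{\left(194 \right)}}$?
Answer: $- \frac{17407203223}{7899504} \approx -2203.6$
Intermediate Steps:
$\frac{78653 - 227308}{3 \left(-13232\right)} - \frac{439258}{Y{\left(194 \right)}} = \frac{78653 - 227308}{3 \left(-13232\right)} - \frac{439258}{199} = \frac{78653 - 227308}{-39696} - \frac{439258}{199} = \left(-148655\right) \left(- \frac{1}{39696}\right) - \frac{439258}{199} = \frac{148655}{39696} - \frac{439258}{199} = - \frac{17407203223}{7899504}$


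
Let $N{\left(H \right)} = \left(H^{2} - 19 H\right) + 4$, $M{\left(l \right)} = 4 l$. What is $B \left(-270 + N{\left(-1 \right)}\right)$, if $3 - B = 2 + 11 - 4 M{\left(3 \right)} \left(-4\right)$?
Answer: $519306$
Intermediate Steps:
$N{\left(H \right)} = 4 + H^{2} - 19 H$
$B = -2111$ ($B = 3 - \left(2 + 11 - 4 \cdot 4 \cdot 3 \left(-4\right)\right) = 3 - \left(2 + 11 \left(-4\right) 12 \left(-4\right)\right) = 3 - \left(2 + 11 \left(\left(-48\right) \left(-4\right)\right)\right) = 3 - \left(2 + 11 \cdot 192\right) = 3 - \left(2 + 2112\right) = 3 - 2114 = -2111$)
$B \left(-270 + N{\left(-1 \right)}\right) = - 2111 \left(-270 + \left(4 + \left(-1\right)^{2} - -19\right)\right) = - 2111 \left(-270 + \left(4 + 1 + 19\right)\right) = - 2111 \left(-270 + 24\right) = \left(-2111\right) \left(-246\right) = 519306$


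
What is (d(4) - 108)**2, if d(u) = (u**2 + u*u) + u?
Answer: 5184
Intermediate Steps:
d(u) = u + 2*u**2 (d(u) = (u**2 + u**2) + u = 2*u**2 + u = u + 2*u**2)
(d(4) - 108)**2 = (4*(1 + 2*4) - 108)**2 = (4*(1 + 8) - 108)**2 = (4*9 - 108)**2 = (36 - 108)**2 = (-72)**2 = 5184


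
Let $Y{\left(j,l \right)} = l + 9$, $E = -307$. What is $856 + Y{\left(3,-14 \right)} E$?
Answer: $2391$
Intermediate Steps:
$Y{\left(j,l \right)} = 9 + l$
$856 + Y{\left(3,-14 \right)} E = 856 + \left(9 - 14\right) \left(-307\right) = 856 - -1535 = 856 + 1535 = 2391$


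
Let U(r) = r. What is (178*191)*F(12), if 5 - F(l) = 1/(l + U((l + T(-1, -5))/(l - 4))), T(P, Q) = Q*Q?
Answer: 22336686/133 ≈ 1.6795e+5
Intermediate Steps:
T(P, Q) = Q**2
F(l) = 5 - 1/(l + (25 + l)/(-4 + l)) (F(l) = 5 - 1/(l + (l + (-5)**2)/(l - 4)) = 5 - 1/(l + (l + 25)/(-4 + l)) = 5 - 1/(l + (25 + l)/(-4 + l)))
(178*191)*F(12) = (178*191)*((129 - 16*12 + 5*12**2)/(25 + 12**2 - 3*12)) = 33998*((129 - 192 + 5*144)/(25 + 144 - 36)) = 33998*((129 - 192 + 720)/133) = 33998*((1/133)*657) = 33998*(657/133) = 22336686/133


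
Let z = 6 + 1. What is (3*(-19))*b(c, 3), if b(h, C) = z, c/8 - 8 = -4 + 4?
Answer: -399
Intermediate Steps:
c = 64 (c = 64 + 8*(-4 + 4) = 64 + 8*0 = 64 + 0 = 64)
z = 7
b(h, C) = 7
(3*(-19))*b(c, 3) = (3*(-19))*7 = -57*7 = -399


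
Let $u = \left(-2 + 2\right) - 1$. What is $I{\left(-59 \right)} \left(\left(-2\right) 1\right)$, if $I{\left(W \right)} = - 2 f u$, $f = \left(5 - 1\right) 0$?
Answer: $0$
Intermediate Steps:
$u = -1$ ($u = 0 - 1 = -1$)
$f = 0$ ($f = 4 \cdot 0 = 0$)
$I{\left(W \right)} = 0$ ($I{\left(W \right)} = \left(-2\right) 0 \left(-1\right) = 0 \left(-1\right) = 0$)
$I{\left(-59 \right)} \left(\left(-2\right) 1\right) = 0 \left(\left(-2\right) 1\right) = 0 \left(-2\right) = 0$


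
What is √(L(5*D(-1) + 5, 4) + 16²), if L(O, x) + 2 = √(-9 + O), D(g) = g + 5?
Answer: √258 ≈ 16.062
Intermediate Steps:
D(g) = 5 + g
L(O, x) = -2 + √(-9 + O)
√(L(5*D(-1) + 5, 4) + 16²) = √((-2 + √(-9 + (5*(5 - 1) + 5))) + 16²) = √((-2 + √(-9 + (5*4 + 5))) + 256) = √((-2 + √(-9 + (20 + 5))) + 256) = √((-2 + √(-9 + 25)) + 256) = √((-2 + √16) + 256) = √((-2 + 4) + 256) = √(2 + 256) = √258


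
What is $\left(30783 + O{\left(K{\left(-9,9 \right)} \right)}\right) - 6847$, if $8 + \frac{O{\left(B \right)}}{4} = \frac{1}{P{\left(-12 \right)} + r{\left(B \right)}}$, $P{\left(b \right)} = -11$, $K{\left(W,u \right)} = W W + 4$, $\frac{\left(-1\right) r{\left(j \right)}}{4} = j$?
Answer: $\frac{8390300}{351} \approx 23904.0$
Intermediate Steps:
$r{\left(j \right)} = - 4 j$
$K{\left(W,u \right)} = 4 + W^{2}$ ($K{\left(W,u \right)} = W^{2} + 4 = 4 + W^{2}$)
$O{\left(B \right)} = -32 + \frac{4}{-11 - 4 B}$
$\left(30783 + O{\left(K{\left(-9,9 \right)} \right)}\right) - 6847 = \left(30783 + \frac{4 \left(-89 - 32 \left(4 + \left(-9\right)^{2}\right)\right)}{11 + 4 \left(4 + \left(-9\right)^{2}\right)}\right) - 6847 = \left(30783 + \frac{4 \left(-89 - 32 \left(4 + 81\right)\right)}{11 + 4 \left(4 + 81\right)}\right) - 6847 = \left(30783 + \frac{4 \left(-89 - 2720\right)}{11 + 4 \cdot 85}\right) - 6847 = \left(30783 + \frac{4 \left(-89 - 2720\right)}{11 + 340}\right) - 6847 = \left(30783 + 4 \cdot \frac{1}{351} \left(-2809\right)\right) - 6847 = \left(30783 - \frac{11236}{351}\right) - 6847 = \frac{10793597}{351} - 6847 = \frac{8390300}{351}$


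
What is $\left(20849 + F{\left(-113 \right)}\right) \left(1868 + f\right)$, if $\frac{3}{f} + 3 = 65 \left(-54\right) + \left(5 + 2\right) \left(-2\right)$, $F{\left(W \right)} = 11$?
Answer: $\frac{137434712380}{3527} \approx 3.8966 \cdot 10^{7}$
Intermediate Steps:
$f = - \frac{3}{3527}$ ($f = \frac{3}{-3 + \left(65 \left(-54\right) + \left(5 + 2\right) \left(-2\right)\right)} = \frac{3}{-3 + \left(-3510 + 7 \left(-2\right)\right)} = \frac{3}{-3 - 3524} = \frac{3}{-3527} = 3 \left(- \frac{1}{3527}\right) = - \frac{3}{3527} \approx -0.00085058$)
$\left(20849 + F{\left(-113 \right)}\right) \left(1868 + f\right) = \left(20849 + 11\right) \left(1868 - \frac{3}{3527}\right) = 20860 \cdot \frac{6588433}{3527} = \frac{137434712380}{3527}$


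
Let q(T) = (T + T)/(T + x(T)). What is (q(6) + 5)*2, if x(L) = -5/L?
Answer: 454/31 ≈ 14.645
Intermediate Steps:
q(T) = 2*T/(T - 5/T) (q(T) = (T + T)/(T - 5/T) = (2*T)/(T - 5/T) = 2*T/(T - 5/T))
(q(6) + 5)*2 = (2*6²/(-5 + 6²) + 5)*2 = (2*36/(-5 + 36) + 5)*2 = (2*36/31 + 5)*2 = (2*36*(1/31) + 5)*2 = (72/31 + 5)*2 = (227/31)*2 = 454/31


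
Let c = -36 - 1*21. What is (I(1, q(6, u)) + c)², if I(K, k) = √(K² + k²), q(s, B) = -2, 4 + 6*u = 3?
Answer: (57 - √5)² ≈ 2999.1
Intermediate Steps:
u = -⅙ (u = -⅔ + (⅙)*3 = -⅔ + ½ = -⅙ ≈ -0.16667)
c = -57 (c = -36 - 21 = -57)
(I(1, q(6, u)) + c)² = (√(1² + (-2)²) - 57)² = (√(1 + 4) - 57)² = (√5 - 57)² = (-57 + √5)²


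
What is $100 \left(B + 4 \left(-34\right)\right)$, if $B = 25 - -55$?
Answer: $-5600$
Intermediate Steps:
$B = 80$ ($B = 25 + 55 = 80$)
$100 \left(B + 4 \left(-34\right)\right) = 100 \left(80 + 4 \left(-34\right)\right) = 100 \left(80 - 136\right) = 100 \left(-56\right) = -5600$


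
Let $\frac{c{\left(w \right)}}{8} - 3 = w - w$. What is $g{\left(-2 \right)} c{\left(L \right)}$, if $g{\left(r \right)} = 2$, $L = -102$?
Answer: $48$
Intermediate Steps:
$c{\left(w \right)} = 24$ ($c{\left(w \right)} = 24 + 8 \left(w - w\right) = 24 + 8 \cdot 0 = 24 + 0 = 24$)
$g{\left(-2 \right)} c{\left(L \right)} = 2 \cdot 24 = 48$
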